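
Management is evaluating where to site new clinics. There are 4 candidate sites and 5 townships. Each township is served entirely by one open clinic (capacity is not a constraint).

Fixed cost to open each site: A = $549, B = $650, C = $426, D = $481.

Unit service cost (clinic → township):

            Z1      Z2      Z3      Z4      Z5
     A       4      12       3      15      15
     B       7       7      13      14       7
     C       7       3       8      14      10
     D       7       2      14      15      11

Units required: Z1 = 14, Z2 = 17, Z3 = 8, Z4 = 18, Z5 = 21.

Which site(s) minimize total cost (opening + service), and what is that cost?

For any fixed open set, each township goes to its cheapest open site; total = fixed + service.
{C}: Z1→C 7·14=98, Z2→C 3·17=51, Z3→C 8·8=64, Z4→C 14·18=252, Z5→C 10·21=210. Service 675; fixed 426; total 1101.
{D}: service 745 + fixed 481 = 1226
{B}: service 720 + fixed 650 = 1370
{A, B, C, D}: service 513 + fixed 2106 = 2619
No other subset beats 1101.

Open C only; minimum total cost 1101.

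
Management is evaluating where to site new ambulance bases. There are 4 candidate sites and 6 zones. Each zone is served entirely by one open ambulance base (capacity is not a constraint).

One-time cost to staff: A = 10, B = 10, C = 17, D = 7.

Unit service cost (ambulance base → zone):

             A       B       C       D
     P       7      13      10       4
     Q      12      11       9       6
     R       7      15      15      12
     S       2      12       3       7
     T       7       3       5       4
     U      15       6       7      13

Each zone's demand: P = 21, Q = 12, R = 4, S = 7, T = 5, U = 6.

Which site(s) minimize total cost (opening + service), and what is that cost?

For any fixed open set, each zone goes to its cheapest open site; total = fixed + service.
{A, B, D}: P→D 4·21=84, Q→D 6·12=72, R→A 7·4=28, S→A 2·7=14, T→B 3·5=15, U→B 6·6=36. Service 249; fixed 27; total 276.
{A, B, C, D}: P→D 4·21=84, Q→D 6·12=72, R→A 7·4=28, S→A 2·7=14, T→B 3·5=15, U→B 6·6=36. Service 249; fixed 44; total 293.
{A, C, D}: P→D 4·21=84, Q→D 6·12=72, R→A 7·4=28, S→A 2·7=14, T→D 4·5=20, U→C 7·6=42. Service 260; fixed 34; total 294.
{D}: service 351 + fixed 7 = 358
(All 15 nonempty subsets were checked; A, B and D is lowest.)

Open A, B and D; minimum total cost 276.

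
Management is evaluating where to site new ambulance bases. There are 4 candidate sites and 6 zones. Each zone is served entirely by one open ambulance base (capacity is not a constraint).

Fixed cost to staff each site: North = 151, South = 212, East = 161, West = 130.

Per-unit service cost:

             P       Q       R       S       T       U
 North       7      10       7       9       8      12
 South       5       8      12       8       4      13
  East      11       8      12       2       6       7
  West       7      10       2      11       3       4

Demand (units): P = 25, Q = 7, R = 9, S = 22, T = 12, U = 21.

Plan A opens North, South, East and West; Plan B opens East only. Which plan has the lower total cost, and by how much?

Plan B is cheaper by 154.

Plan A: {North, South, East, West}: P→South 5·25=125, Q→South 8·7=56, R→West 2·9=18, S→East 2·22=44, T→West 3·12=36, U→West 4·21=84. Service 363; fixed 654; total 1017.
Plan B: {East}: P→East 11·25=275, Q→East 8·7=56, R→East 12·9=108, S→East 2·22=44, T→East 6·12=72, U→East 7·21=147. Service 702; fixed 161; total 863.
Difference: |1017 − 863| = 154.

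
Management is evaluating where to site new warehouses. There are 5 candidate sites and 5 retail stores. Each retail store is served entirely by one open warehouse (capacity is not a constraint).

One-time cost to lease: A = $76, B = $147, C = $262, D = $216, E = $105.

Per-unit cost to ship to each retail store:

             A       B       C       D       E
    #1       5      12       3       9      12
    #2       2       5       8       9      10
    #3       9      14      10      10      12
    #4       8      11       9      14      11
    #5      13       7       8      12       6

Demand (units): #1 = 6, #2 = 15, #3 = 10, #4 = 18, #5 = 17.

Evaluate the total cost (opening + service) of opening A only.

Total cost: 591

Each retail store is assigned to its cheapest site among the open ones.
{A}: #1→A 5·6=30, #2→A 2·15=30, #3→A 9·10=90, #4→A 8·18=144, #5→A 13·17=221. Service 515; fixed 76; total 591.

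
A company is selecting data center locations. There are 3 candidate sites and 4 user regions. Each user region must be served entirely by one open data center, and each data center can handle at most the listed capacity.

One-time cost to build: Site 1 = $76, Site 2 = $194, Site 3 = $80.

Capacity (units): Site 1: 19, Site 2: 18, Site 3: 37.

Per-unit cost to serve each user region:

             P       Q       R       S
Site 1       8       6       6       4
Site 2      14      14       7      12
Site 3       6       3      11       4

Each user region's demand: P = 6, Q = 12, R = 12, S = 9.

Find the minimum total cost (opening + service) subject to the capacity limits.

Minimum total cost: 336

Open {Site 1, Site 3}: P→Site 3 6·6=36, Q→Site 3 3·12=36, R→Site 1 6·12=72, S→Site 3 4·9=36.
Loads: Site 1 carries 12/19, Site 3 carries 27/37. Service 180; fixed 156; total 336.
Next best feasible plan costs 348.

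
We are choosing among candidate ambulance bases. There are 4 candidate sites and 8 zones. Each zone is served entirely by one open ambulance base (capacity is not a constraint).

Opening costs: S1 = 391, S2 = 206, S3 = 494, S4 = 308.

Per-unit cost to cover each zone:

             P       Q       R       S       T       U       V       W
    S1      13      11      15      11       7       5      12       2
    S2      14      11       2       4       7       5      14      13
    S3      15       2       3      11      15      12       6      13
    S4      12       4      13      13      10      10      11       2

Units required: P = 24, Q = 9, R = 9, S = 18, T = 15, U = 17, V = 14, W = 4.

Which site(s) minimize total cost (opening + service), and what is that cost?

Open S2 only; minimum total cost 1169.

For any fixed open set, each zone goes to its cheapest open site; total = fixed + service.
{S2}: P→S2 14·24=336, Q→S2 11·9=99, R→S2 2·9=18, S→S2 4·18=72, T→S2 7·15=105, U→S2 5·17=85, V→S2 14·14=196, W→S2 13·4=52. Service 963; fixed 206; total 1169.
{S2, S4}: service 766 + fixed 514 = 1280
{S1, S2}: service 867 + fixed 597 = 1464
{S1, S2, S3, S4}: service 678 + fixed 1399 = 2077
No other subset beats 1169.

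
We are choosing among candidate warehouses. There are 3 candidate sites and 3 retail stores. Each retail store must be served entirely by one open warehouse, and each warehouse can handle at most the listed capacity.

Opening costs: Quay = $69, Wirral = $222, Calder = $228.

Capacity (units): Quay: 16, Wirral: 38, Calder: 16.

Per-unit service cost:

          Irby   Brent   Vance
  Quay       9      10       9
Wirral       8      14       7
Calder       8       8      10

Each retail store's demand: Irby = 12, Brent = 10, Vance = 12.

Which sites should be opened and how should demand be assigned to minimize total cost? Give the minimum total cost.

Minimum total cost: 542

Open {Wirral}: Irby→Wirral 8·12=96, Brent→Wirral 14·10=140, Vance→Wirral 7·12=84.
Loads: Wirral carries 34/38. Service 320; fixed 222; total 542.
Next best feasible plan costs 571.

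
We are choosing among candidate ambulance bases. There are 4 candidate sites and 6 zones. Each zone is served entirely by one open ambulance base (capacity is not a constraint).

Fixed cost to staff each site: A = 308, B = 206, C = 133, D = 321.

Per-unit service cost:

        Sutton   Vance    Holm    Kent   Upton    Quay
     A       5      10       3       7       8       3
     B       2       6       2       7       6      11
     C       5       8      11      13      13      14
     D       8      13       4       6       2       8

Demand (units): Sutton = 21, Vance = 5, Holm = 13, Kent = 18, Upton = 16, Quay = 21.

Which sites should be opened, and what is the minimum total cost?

For any fixed open set, each zone goes to its cheapest open site; total = fixed + service.
{B}: Sutton→B 2·21=42, Vance→B 6·5=30, Holm→B 2·13=26, Kent→B 7·18=126, Upton→B 6·16=96, Quay→B 11·21=231. Service 551; fixed 206; total 757.
{A}: Sutton→A 5·21=105, Vance→A 10·5=50, Holm→A 3·13=39, Kent→A 7·18=126, Upton→A 8·16=128, Quay→A 3·21=63. Service 511; fixed 308; total 819.
{B, C}: Sutton→B 2·21=42, Vance→B 6·5=30, Holm→B 2·13=26, Kent→B 7·18=126, Upton→B 6·16=96, Quay→B 11·21=231. Service 551; fixed 339; total 890.
{A, B, C, D}: Sutton→B 2·21=42, Vance→B 6·5=30, Holm→B 2·13=26, Kent→D 6·18=108, Upton→D 2·16=32, Quay→A 3·21=63. Service 301; fixed 968; total 1269.
No other subset beats 757.

Open B only; minimum total cost 757.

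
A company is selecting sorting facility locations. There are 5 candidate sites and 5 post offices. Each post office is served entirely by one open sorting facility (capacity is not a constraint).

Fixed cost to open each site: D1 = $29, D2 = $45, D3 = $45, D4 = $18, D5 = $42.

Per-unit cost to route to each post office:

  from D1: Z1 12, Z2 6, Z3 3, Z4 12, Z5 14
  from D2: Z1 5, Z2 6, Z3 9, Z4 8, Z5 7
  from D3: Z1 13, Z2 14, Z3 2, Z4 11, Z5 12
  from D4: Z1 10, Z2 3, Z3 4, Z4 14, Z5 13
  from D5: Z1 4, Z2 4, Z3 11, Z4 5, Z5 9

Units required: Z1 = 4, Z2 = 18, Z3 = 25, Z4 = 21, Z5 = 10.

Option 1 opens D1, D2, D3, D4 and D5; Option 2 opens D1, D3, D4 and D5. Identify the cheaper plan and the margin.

Option 1: {D1, D2, D3, D4, D5}: Z1→D5 4·4=16, Z2→D4 3·18=54, Z3→D3 2·25=50, Z4→D5 5·21=105, Z5→D2 7·10=70. Service 295; fixed 179; total 474.
Option 2: {D1, D3, D4, D5}: Z1→D5 4·4=16, Z2→D4 3·18=54, Z3→D3 2·25=50, Z4→D5 5·21=105, Z5→D5 9·10=90. Service 315; fixed 134; total 449.
Difference: |474 − 449| = 25.

Option 2 is cheaper by 25.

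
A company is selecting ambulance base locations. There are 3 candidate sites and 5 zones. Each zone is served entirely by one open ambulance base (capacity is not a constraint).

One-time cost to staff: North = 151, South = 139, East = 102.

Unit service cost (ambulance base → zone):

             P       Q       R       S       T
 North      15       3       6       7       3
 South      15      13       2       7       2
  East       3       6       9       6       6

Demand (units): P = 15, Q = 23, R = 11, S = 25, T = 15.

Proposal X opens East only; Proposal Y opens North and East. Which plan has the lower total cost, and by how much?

Proposal X is cheaper by 4.

Proposal X: {East}: P→East 3·15=45, Q→East 6·23=138, R→East 9·11=99, S→East 6·25=150, T→East 6·15=90. Service 522; fixed 102; total 624.
Proposal Y: {North, East}: P→East 3·15=45, Q→North 3·23=69, R→North 6·11=66, S→East 6·25=150, T→North 3·15=45. Service 375; fixed 253; total 628.
Difference: |624 − 628| = 4.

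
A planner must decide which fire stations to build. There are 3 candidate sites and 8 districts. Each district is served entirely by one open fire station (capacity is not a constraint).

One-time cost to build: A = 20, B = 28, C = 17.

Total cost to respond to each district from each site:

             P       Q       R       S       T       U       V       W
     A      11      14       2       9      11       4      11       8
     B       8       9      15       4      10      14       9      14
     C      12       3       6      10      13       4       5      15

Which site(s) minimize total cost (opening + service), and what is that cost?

For any fixed open set, each district goes to its cheapest open site; total = fixed + service.
{C}: P→C 12, Q→C 3, R→C 6, S→C 10, T→C 13, U→C 4, V→C 5, W→C 15. Service 68; fixed 17; total 85.
{A}: service 70 + fixed 20 = 90
{A, C}: service 53 + fixed 37 = 90
{A, B, C}: P→B 8, Q→C 3, R→A 2, S→B 4, T→B 10, U→A 4, V→C 5, W→A 8. Service 44; fixed 65; total 109.
No other subset beats 85.

Open C only; minimum total cost 85.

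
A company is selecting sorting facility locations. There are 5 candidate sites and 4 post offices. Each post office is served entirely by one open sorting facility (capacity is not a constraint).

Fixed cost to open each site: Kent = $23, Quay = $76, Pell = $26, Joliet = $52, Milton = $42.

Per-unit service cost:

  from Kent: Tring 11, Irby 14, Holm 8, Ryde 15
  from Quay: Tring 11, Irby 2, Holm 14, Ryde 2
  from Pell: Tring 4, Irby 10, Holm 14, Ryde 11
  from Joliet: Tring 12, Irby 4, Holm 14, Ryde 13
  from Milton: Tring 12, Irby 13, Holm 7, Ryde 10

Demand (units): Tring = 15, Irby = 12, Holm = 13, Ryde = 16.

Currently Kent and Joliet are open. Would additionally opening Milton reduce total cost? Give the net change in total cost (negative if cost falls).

Yes — net change −19 (cost falls by 19).

Current service cost with {Kent, Joliet}: 525.
Adding Milton: each post office re-picks its cheapest; new service cost 464, saving 61.
Extra fixed cost: 42. Net change = 42 − 61 = -19.
(Totals: 600 → 581.)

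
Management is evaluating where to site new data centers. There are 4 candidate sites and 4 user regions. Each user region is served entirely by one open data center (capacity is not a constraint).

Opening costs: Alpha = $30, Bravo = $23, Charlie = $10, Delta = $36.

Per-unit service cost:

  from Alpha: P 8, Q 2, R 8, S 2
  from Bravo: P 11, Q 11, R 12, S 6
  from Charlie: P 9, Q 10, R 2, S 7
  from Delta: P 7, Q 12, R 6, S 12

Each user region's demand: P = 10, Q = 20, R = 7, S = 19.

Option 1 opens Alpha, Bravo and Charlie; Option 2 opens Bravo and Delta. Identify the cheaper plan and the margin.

Option 1: {Alpha, Bravo, Charlie}: P→Alpha 8·10=80, Q→Alpha 2·20=40, R→Charlie 2·7=14, S→Alpha 2·19=38. Service 172; fixed 63; total 235.
Option 2: {Bravo, Delta}: P→Delta 7·10=70, Q→Bravo 11·20=220, R→Delta 6·7=42, S→Bravo 6·19=114. Service 446; fixed 59; total 505.
Difference: |235 − 505| = 270.

Option 1 is cheaper by 270.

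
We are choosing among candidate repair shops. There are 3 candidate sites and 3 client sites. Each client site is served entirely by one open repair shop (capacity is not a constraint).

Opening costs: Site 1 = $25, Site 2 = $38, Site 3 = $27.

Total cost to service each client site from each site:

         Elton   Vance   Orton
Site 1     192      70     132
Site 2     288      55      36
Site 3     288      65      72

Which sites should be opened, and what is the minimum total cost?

Open Site 1 and Site 2; minimum total cost 346.

For any fixed open set, each client site goes to its cheapest open site; total = fixed + service.
{Site 1, Site 2}: Elton→Site 1 192, Vance→Site 2 55, Orton→Site 2 36. Service 283; fixed 63; total 346.
{Site 1, Site 2, Site 3}: Elton→Site 1 192, Vance→Site 2 55, Orton→Site 2 36. Service 283; fixed 90; total 373.
{Site 1, Site 3}: service 329 + fixed 52 = 381
{Site 1}: service 394 + fixed 25 = 419
No other subset beats 346.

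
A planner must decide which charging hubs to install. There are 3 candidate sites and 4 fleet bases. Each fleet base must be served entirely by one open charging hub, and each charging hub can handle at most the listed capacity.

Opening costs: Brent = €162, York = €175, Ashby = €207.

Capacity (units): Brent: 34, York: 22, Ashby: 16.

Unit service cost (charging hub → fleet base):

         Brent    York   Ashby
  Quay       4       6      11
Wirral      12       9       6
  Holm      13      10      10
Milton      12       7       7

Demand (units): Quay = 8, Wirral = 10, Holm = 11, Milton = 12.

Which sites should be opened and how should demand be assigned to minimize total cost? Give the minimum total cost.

Open {Brent, York}: Quay→Brent 4·8=32, Wirral→York 9·10=90, Holm→Brent 13·11=143, Milton→York 7·12=84.
Loads: Brent carries 19/34, York carries 22/22. Service 349; fixed 337; total 686.
Next best feasible plan costs 713.

Minimum total cost: 686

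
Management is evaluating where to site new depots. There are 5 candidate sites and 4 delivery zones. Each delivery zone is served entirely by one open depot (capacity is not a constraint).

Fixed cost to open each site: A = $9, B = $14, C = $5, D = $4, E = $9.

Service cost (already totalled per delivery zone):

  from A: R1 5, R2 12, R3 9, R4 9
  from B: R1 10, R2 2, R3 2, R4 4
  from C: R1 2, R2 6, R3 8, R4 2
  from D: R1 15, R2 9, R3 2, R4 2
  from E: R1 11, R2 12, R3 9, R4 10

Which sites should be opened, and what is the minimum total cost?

Open C and D; minimum total cost 21.

For any fixed open set, each delivery zone goes to its cheapest open site; total = fixed + service.
{C, D}: R1→C 2, R2→C 6, R3→D 2, R4→C 2. Service 12; fixed 9; total 21.
{C}: R1→C 2, R2→C 6, R3→C 8, R4→C 2. Service 18; fixed 5; total 23.
{B, C}: R1→C 2, R2→B 2, R3→B 2, R4→C 2. Service 8; fixed 19; total 27.
{A, B, C, D, E}: R1→C 2, R2→B 2, R3→B 2, R4→C 2. Service 8; fixed 41; total 49.
No other subset beats 21.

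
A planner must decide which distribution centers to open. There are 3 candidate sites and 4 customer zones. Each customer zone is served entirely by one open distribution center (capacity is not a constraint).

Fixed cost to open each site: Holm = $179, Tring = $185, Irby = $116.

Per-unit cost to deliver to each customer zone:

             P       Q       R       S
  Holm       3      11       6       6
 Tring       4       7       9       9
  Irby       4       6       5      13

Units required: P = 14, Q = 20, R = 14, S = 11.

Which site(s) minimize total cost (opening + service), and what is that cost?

Open Irby only; minimum total cost 505.

For any fixed open set, each customer zone goes to its cheapest open site; total = fixed + service.
{Irby}: P→Irby 4·14=56, Q→Irby 6·20=120, R→Irby 5·14=70, S→Irby 13·11=143. Service 389; fixed 116; total 505.
{Holm}: service 412 + fixed 179 = 591
{Holm, Irby}: service 298 + fixed 295 = 593
{Holm, Tring, Irby}: P→Holm 3·14=42, Q→Irby 6·20=120, R→Irby 5·14=70, S→Holm 6·11=66. Service 298; fixed 480; total 778.
No other subset beats 505.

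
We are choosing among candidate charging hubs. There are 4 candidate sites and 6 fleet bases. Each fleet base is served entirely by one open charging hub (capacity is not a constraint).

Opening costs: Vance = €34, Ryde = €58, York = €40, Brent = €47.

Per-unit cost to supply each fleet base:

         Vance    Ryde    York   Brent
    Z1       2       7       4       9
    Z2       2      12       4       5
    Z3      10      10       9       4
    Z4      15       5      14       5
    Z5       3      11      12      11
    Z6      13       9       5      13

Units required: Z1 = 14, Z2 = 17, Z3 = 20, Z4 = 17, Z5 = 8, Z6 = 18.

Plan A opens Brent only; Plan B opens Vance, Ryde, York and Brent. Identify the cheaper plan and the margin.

Plan B is cheaper by 225.

Plan A: {Brent}: Z1→Brent 9·14=126, Z2→Brent 5·17=85, Z3→Brent 4·20=80, Z4→Brent 5·17=85, Z5→Brent 11·8=88, Z6→Brent 13·18=234. Service 698; fixed 47; total 745.
Plan B: {Vance, Ryde, York, Brent}: Z1→Vance 2·14=28, Z2→Vance 2·17=34, Z3→Brent 4·20=80, Z4→Ryde 5·17=85, Z5→Vance 3·8=24, Z6→York 5·18=90. Service 341; fixed 179; total 520.
Difference: |745 − 520| = 225.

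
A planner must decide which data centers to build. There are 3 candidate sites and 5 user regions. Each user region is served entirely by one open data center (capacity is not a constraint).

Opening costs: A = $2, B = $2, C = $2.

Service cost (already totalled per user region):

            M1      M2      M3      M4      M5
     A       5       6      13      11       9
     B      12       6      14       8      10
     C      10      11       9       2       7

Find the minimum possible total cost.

For any fixed open set, each user region goes to its cheapest open site; total = fixed + service.
{A, C}: M1→A 5, M2→A 6, M3→C 9, M4→C 2, M5→C 7. Service 29; fixed 4; total 33.
{A, B, C}: M1→A 5, M2→A 6, M3→C 9, M4→C 2, M5→C 7. Service 29; fixed 6; total 35.
{B, C}: service 34 + fixed 4 = 38
{A}: service 44 + fixed 2 = 46
No other subset beats 33.

Minimum total cost: 33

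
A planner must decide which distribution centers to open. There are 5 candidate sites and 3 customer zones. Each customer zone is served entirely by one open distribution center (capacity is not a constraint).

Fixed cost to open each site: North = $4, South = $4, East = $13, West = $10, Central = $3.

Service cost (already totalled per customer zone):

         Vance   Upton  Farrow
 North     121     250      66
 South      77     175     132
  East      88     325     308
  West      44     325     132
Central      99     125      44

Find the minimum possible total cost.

Minimum total cost: 226

For any fixed open set, each customer zone goes to its cheapest open site; total = fixed + service.
{West, Central}: Vance→West 44, Upton→Central 125, Farrow→Central 44. Service 213; fixed 13; total 226.
{North, West, Central}: service 213 + fixed 17 = 230
{South, West, Central}: Vance→West 44, Upton→Central 125, Farrow→Central 44. Service 213; fixed 17; total 230.
{North, South, East, West, Central}: Vance→West 44, Upton→Central 125, Farrow→Central 44. Service 213; fixed 34; total 247.
No other subset beats 226.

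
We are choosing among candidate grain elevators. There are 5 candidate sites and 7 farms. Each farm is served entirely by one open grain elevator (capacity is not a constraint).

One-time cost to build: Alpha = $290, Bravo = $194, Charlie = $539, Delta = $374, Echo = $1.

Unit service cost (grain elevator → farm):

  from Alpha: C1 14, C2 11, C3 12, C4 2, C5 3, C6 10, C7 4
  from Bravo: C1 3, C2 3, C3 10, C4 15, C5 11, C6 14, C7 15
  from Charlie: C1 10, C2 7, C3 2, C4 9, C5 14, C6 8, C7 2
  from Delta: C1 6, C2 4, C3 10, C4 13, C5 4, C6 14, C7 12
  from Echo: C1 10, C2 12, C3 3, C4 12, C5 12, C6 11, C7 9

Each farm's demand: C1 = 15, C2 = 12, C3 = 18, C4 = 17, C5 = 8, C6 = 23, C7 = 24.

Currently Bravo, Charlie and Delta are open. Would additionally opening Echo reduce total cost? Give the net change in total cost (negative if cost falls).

No — net change +1 (cost rises by 1).

Current service cost with {Bravo, Charlie, Delta}: 534.
Adding Echo: each farm re-picks its cheapest; new service cost 534, saving 0.
Extra fixed cost: 1. Net change = 1 − 0 = 1.
(Totals: 1641 → 1642.)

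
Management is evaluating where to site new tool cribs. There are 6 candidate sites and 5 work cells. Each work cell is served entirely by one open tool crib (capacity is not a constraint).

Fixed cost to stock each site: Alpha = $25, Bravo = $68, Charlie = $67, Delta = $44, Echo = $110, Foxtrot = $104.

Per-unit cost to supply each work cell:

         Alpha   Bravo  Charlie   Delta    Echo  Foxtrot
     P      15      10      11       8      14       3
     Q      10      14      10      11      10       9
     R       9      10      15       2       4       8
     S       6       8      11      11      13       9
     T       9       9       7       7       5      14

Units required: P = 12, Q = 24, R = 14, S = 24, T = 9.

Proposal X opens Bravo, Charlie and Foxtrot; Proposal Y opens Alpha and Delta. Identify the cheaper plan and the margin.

Proposal Y is cheaper by 218.

Proposal X: {Bravo, Charlie, Foxtrot}: P→Foxtrot 3·12=36, Q→Foxtrot 9·24=216, R→Foxtrot 8·14=112, S→Bravo 8·24=192, T→Charlie 7·9=63. Service 619; fixed 239; total 858.
Proposal Y: {Alpha, Delta}: P→Delta 8·12=96, Q→Alpha 10·24=240, R→Delta 2·14=28, S→Alpha 6·24=144, T→Delta 7·9=63. Service 571; fixed 69; total 640.
Difference: |858 − 640| = 218.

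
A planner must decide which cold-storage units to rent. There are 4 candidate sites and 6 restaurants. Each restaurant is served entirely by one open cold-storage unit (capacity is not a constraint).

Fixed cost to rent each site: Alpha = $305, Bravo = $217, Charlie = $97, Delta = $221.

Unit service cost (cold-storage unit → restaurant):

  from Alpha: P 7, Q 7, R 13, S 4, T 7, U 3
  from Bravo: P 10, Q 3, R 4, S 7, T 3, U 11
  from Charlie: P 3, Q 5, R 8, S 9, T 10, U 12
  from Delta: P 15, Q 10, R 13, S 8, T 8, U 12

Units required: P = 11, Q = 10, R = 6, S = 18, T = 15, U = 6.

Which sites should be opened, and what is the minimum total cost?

Open Charlie only; minimum total cost 612.

For any fixed open set, each restaurant goes to its cheapest open site; total = fixed + service.
{Charlie}: P→Charlie 3·11=33, Q→Charlie 5·10=50, R→Charlie 8·6=48, S→Charlie 9·18=162, T→Charlie 10·15=150, U→Charlie 12·6=72. Service 515; fixed 97; total 612.
{Bravo}: P→Bravo 10·11=110, Q→Bravo 3·10=30, R→Bravo 4·6=24, S→Bravo 7·18=126, T→Bravo 3·15=45, U→Bravo 11·6=66. Service 401; fixed 217; total 618.
{Bravo, Charlie}: service 324 + fixed 314 = 638
{Alpha, Bravo, Charlie, Delta}: service 222 + fixed 840 = 1062
No other subset beats 612.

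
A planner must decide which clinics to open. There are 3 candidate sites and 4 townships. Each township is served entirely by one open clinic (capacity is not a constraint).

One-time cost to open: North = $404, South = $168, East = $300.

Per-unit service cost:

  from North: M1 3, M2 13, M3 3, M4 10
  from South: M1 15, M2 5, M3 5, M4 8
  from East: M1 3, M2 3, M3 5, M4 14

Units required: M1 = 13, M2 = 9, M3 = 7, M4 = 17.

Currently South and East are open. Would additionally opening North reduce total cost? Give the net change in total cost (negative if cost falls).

No — net change +390 (cost rises by 390).

Current service cost with {South, East}: 237.
Adding North: each township re-picks its cheapest; new service cost 223, saving 14.
Extra fixed cost: 404. Net change = 404 − 14 = 390.
(Totals: 705 → 1095.)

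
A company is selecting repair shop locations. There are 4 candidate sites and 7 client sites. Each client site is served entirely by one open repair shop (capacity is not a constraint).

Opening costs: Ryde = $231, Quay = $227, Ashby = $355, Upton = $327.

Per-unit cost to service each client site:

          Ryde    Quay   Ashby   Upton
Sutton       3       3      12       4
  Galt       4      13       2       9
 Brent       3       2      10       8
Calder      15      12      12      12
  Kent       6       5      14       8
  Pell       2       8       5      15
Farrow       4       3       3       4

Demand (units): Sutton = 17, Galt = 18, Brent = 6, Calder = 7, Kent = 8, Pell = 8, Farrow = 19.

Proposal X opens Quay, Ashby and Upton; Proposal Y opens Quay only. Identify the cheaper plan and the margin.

Proposal X: {Quay, Ashby, Upton}: Sutton→Quay 3·17=51, Galt→Ashby 2·18=36, Brent→Quay 2·6=12, Calder→Quay 12·7=84, Kent→Quay 5·8=40, Pell→Ashby 5·8=40, Farrow→Quay 3·19=57. Service 320; fixed 909; total 1229.
Proposal Y: {Quay}: Sutton→Quay 3·17=51, Galt→Quay 13·18=234, Brent→Quay 2·6=12, Calder→Quay 12·7=84, Kent→Quay 5·8=40, Pell→Quay 8·8=64, Farrow→Quay 3·19=57. Service 542; fixed 227; total 769.
Difference: |1229 − 769| = 460.

Proposal Y is cheaper by 460.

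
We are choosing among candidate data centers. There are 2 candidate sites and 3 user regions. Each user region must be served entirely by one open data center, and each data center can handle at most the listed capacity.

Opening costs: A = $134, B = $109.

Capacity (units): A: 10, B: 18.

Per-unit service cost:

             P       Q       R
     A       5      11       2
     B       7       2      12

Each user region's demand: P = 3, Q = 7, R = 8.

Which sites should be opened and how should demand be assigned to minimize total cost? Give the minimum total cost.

Minimum total cost: 240

Open {B}: P→B 7·3=21, Q→B 2·7=14, R→B 12·8=96.
Loads: B carries 18/18. Service 131; fixed 109; total 240.
Next best feasible plan costs 294.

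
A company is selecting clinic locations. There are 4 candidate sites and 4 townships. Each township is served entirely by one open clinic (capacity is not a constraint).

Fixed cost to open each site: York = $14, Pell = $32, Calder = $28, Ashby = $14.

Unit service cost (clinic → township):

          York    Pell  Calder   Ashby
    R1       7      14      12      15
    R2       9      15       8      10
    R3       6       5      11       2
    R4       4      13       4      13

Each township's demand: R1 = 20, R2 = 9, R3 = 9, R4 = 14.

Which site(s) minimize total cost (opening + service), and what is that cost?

Open York and Ashby; minimum total cost 323.

For any fixed open set, each township goes to its cheapest open site; total = fixed + service.
{York, Ashby}: R1→York 7·20=140, R2→York 9·9=81, R3→Ashby 2·9=18, R4→York 4·14=56. Service 295; fixed 28; total 323.
{York, Calder, Ashby}: service 286 + fixed 56 = 342
{York}: R1→York 7·20=140, R2→York 9·9=81, R3→York 6·9=54, R4→York 4·14=56. Service 331; fixed 14; total 345.
{York, Pell, Calder, Ashby}: R1→York 7·20=140, R2→Calder 8·9=72, R3→Ashby 2·9=18, R4→York 4·14=56. Service 286; fixed 88; total 374.
No other subset beats 323.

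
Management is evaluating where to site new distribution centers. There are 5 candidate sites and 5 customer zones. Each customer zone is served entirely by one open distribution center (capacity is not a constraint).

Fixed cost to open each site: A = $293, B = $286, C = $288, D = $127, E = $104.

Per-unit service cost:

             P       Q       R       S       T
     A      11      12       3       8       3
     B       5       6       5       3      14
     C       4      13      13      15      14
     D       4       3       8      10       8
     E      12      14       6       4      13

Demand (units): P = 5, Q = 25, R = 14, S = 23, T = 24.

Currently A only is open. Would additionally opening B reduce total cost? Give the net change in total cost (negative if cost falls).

Current service cost with {A}: 653.
Adding B: each customer zone re-picks its cheapest; new service cost 358, saving 295.
Extra fixed cost: 286. Net change = 286 − 295 = -9.
(Totals: 946 → 937.)

Yes — net change −9 (cost falls by 9).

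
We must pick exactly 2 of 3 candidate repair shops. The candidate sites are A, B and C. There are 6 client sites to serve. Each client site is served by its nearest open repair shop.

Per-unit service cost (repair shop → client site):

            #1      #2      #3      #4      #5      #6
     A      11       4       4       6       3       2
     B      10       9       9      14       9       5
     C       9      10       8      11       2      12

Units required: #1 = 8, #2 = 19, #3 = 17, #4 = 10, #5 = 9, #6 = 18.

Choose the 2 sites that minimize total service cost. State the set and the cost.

Choose A and C; total service cost 330.

With exactly 2 open, each client site uses its cheapest among the chosen.
{A, C}: #1→C 9·8=72, #2→A 4·19=76, #3→A 4·17=68, #4→A 6·10=60, #5→C 2·9=18, #6→A 2·18=36. Service cost 330.
{A, B}: service cost 347
{B, C}: service cost 597
Among all 3 size-2 choices, {A, C} is lowest.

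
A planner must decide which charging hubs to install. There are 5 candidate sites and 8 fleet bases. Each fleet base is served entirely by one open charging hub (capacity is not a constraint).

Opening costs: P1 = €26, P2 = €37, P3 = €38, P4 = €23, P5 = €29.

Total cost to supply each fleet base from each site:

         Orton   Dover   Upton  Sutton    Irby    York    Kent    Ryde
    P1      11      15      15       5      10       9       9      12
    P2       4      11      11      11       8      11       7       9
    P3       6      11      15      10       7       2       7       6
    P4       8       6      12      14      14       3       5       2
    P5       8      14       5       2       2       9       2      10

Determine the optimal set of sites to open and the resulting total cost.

Open P5 only; minimum total cost 81.

For any fixed open set, each fleet base goes to its cheapest open site; total = fixed + service.
{P5}: Orton→P5 8, Dover→P5 14, Upton→P5 5, Sutton→P5 2, Irby→P5 2, York→P5 9, Kent→P5 2, Ryde→P5 10. Service 52; fixed 29; total 81.
{P4, P5}: service 30 + fixed 52 = 82
{P4}: service 64 + fixed 23 = 87
{P1, P2, P3, P4, P5}: service 25 + fixed 153 = 178
No other subset beats 81.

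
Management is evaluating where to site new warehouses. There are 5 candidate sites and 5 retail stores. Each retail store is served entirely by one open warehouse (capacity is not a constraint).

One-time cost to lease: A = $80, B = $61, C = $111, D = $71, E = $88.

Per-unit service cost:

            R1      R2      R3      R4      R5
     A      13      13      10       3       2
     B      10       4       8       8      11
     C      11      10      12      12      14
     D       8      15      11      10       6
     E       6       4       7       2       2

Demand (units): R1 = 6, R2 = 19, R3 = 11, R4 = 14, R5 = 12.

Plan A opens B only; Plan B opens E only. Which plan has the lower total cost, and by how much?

Plan B is cheaper by 200.

Plan A: {B}: R1→B 10·6=60, R2→B 4·19=76, R3→B 8·11=88, R4→B 8·14=112, R5→B 11·12=132. Service 468; fixed 61; total 529.
Plan B: {E}: R1→E 6·6=36, R2→E 4·19=76, R3→E 7·11=77, R4→E 2·14=28, R5→E 2·12=24. Service 241; fixed 88; total 329.
Difference: |529 − 329| = 200.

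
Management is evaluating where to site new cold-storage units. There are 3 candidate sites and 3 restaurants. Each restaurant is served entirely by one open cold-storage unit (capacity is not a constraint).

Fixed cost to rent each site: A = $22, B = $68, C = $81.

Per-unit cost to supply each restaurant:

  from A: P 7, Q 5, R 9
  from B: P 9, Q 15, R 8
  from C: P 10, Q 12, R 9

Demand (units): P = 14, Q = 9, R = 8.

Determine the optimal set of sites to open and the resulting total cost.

Open A only; minimum total cost 237.

For any fixed open set, each restaurant goes to its cheapest open site; total = fixed + service.
{A}: P→A 7·14=98, Q→A 5·9=45, R→A 9·8=72. Service 215; fixed 22; total 237.
{A, B}: service 207 + fixed 90 = 297
{A, C}: service 215 + fixed 103 = 318
{A, B, C}: P→A 7·14=98, Q→A 5·9=45, R→B 8·8=64. Service 207; fixed 171; total 378.
No other subset beats 237.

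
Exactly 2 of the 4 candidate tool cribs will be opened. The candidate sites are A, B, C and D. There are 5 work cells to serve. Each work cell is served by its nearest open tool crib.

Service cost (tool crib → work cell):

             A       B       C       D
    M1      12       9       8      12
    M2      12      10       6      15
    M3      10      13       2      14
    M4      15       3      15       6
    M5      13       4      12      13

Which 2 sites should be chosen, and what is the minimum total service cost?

With exactly 2 open, each work cell uses its cheapest among the chosen.
{B, C}: M1→C 8, M2→C 6, M3→C 2, M4→B 3, M5→B 4. Service cost 23.
{C, D}: service cost 34
{A, B}: service cost 36
Among all 6 size-2 choices, {B, C} is lowest.

Choose B and C; total service cost 23.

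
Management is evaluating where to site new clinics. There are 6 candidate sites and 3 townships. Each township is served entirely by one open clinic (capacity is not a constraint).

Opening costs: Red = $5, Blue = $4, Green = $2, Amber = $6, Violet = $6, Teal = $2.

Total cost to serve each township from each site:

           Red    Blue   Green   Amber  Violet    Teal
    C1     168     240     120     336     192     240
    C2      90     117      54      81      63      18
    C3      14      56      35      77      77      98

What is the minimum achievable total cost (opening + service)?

Minimum total cost: 161

For any fixed open set, each township goes to its cheapest open site; total = fixed + service.
{Red, Green, Teal}: C1→Green 120, C2→Teal 18, C3→Red 14. Service 152; fixed 9; total 161.
{Red, Blue, Green, Teal}: service 152 + fixed 13 = 165
{Red, Green, Amber, Teal}: C1→Green 120, C2→Teal 18, C3→Red 14. Service 152; fixed 15; total 167.
{Red, Blue, Green, Amber, Violet, Teal}: service 152 + fixed 25 = 177
No other subset beats 161.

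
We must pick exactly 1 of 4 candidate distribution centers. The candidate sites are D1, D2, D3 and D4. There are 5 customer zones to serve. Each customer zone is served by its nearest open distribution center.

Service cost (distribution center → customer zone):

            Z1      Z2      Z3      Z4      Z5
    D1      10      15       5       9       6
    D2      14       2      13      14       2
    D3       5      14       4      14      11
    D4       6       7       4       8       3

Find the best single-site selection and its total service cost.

With exactly 1 open, each customer zone uses its cheapest among the chosen.
{D4}: Z1→D4 6, Z2→D4 7, Z3→D4 4, Z4→D4 8, Z5→D4 3. Service cost 28.
{D1}: service cost 45
{D2}: service cost 45
Among all 4 size-1 choices, {D4} is lowest.

Choose D4 only; total service cost 28.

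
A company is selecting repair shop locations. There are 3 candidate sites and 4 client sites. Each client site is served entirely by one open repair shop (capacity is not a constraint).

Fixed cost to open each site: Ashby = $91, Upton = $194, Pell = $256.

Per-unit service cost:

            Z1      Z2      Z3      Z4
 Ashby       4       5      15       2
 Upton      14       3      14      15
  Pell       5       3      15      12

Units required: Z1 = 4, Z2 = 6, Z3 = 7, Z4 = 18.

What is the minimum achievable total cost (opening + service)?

For any fixed open set, each client site goes to its cheapest open site; total = fixed + service.
{Ashby}: Z1→Ashby 4·4=16, Z2→Ashby 5·6=30, Z3→Ashby 15·7=105, Z4→Ashby 2·18=36. Service 187; fixed 91; total 278.
{Ashby, Upton}: service 168 + fixed 285 = 453
{Ashby, Pell}: service 175 + fixed 347 = 522
{Ashby, Upton, Pell}: service 168 + fixed 541 = 709
No other subset beats 278.

Minimum total cost: 278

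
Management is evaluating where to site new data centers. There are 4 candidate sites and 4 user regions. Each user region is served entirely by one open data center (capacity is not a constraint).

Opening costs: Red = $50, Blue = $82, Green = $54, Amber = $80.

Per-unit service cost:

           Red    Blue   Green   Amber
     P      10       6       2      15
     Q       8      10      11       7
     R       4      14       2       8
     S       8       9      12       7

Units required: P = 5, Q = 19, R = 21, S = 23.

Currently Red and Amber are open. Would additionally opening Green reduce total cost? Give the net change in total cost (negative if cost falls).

Current service cost with {Red, Amber}: 428.
Adding Green: each user region re-picks its cheapest; new service cost 346, saving 82.
Extra fixed cost: 54. Net change = 54 − 82 = -28.
(Totals: 558 → 530.)

Yes — net change −28 (cost falls by 28).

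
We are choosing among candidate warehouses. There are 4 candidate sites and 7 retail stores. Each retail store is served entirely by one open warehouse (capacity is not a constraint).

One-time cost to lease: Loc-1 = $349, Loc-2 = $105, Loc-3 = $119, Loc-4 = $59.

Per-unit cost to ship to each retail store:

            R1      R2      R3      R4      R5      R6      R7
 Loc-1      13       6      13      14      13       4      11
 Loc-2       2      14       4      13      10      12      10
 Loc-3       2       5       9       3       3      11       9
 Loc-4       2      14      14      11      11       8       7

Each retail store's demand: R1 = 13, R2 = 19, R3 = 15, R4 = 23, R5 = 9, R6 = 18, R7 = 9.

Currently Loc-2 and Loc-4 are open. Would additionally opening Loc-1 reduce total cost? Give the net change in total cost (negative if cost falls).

Current service cost with {Loc-2, Loc-4}: 902.
Adding Loc-1: each retail store re-picks its cheapest; new service cost 678, saving 224.
Extra fixed cost: 349. Net change = 349 − 224 = 125.
(Totals: 1066 → 1191.)

No — net change +125 (cost rises by 125).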